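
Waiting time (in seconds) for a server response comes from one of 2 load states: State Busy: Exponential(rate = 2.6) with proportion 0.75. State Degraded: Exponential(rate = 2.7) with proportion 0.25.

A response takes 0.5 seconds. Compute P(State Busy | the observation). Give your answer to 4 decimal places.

0.7523

By Bayes' theorem, P(k | x) = w_k f_k(x) / Σ_j w_j f_j(x).
Evaluate each component's likelihood at the observed value:
  f_Busy = 2.6·e^(−2.6·0.5) = 2.6·e^(−1.3000) = 0.708583
  f_Degraded = 2.7·e^(−2.7·0.5) = 2.7·e^(−1.3500) = 0.699949
Prior × likelihood for each component:
  w_Busy·f_Busy = 0.75 × 0.708583 = 0.531437
  w_Degraded·f_Degraded = 0.25 × 0.699949 = 0.174987
Denominator: 0.531437 + 0.174987 = 0.706424
P(State Busy | data) = 0.531437 / 0.706424 ≈ 0.7523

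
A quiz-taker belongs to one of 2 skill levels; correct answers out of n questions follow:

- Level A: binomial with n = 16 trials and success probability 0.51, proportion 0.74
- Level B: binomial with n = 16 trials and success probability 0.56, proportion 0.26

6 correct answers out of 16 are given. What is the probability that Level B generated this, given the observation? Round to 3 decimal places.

By Bayes' theorem, P(k | x) = π_k f_k(x) / Σ_j π_j f_j(x).
Binomial probabilities:
  f_A = 0.112436
  f_B = 0.0671706
Unnormalised posteriors:
  π_A·f_A = 0.74 × 0.112436 = 0.0832027
  π_B·f_B = 0.26 × 0.0671706 = 0.0174643
Normaliser: 0.0832027 + 0.0174643 = 0.100667
P(Level B | 6 correct answers out of 16) = 0.0174643 / 0.100667 ≈ 0.173

0.173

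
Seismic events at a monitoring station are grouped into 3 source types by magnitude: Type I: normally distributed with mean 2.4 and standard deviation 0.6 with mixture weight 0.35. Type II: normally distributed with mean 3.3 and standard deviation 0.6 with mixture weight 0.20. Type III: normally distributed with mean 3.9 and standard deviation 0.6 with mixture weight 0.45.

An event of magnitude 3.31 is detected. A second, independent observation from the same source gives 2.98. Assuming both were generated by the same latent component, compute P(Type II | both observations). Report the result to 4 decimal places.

The responsibility of component k is P(Z=k) f_k(x) divided by Σ_j P(Z=j) f_j(x).
Since both observations come from the same component, the likelihood for component k is f_k(x₁)·f_k(x₂).
  p_I = [(1/(0.6·√(2π)))·exp(−(3.31−2.4)²/(2·0.6²)) = 0.664904·exp(-1.15014) = 0.210504] × [0.416722] = 0.0877216
  p_II = [(1/(0.6·√(2π)))·exp(−(3.31−3.3)²/(2·0.6²)) = 0.664904·exp(-0.00014) = 0.664811] × [0.576756] = 0.383434
  p_III = [(1/(0.6·√(2π)))·exp(−(3.31−3.9)²/(2·0.6²)) = 0.664904·exp(-0.48347) = 0.410005] × [0.205221] = 0.0841416
Multiply by the mixture weights:
  P(Z=I)·p_I = 0.35 × 0.0877216 = 0.0307026
  P(Z=II)·p_II = 0.20 × 0.383434 = 0.0766869
  P(Z=III)·p_III = 0.45 × 0.0841416 = 0.0378637
Marginal: 0.0307026 + 0.0766869 + 0.0378637 = 0.145253
Responsibility of Type II: 0.0766869 / 0.145253 ≈ 0.5280

0.5280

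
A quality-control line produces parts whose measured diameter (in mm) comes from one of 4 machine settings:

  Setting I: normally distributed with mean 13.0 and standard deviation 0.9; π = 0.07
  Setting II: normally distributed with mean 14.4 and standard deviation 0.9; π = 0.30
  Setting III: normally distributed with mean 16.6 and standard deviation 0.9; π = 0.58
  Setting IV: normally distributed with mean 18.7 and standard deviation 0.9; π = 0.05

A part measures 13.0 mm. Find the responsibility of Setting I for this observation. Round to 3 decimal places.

Apply Bayes' rule: the posterior for each component is proportional to its prior times its likelihood at x.
Component likelihoods at x = 13.0 mm:
  L_I = 0.443269
  L_II = 0.132198
  L_III = 0.0001487
  L_IV = 8.64272e-10
Weight by the priors:
  P(Z=I)·L_I = 0.07 × 0.443269 = 0.0310288
  P(Z=II)·L_II = 0.30 × 0.132198 = 0.0396594
  P(Z=III)·L_III = 0.58 × 0.0001487 = 8.62461e-05
  P(Z=IV)·L_IV = 0.05 × 8.64272e-10 = 4.32136e-11
Evidence: 0.0310288 + 0.0396594 + 8.62461e-05 + 4.32136e-11 = 0.0707745
So the posterior for Setting I is 0.0310288 / 0.0707745 ≈ 0.438.

0.438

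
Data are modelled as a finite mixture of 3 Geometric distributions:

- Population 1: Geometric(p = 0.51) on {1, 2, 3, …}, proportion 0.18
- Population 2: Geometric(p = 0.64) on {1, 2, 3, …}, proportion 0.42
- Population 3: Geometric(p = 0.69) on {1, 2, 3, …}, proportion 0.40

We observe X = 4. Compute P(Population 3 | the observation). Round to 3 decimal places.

The responsibility of component k is w_k f_k(x) divided by Σ_j w_j f_j(x).
Component likelihoods at x = 4:
  f_1 = 0.51·(1−0.51)^3 = 0.51·0.117649 = 0.060001
  f_2 = 0.64·(1−0.64)^3 = 0.64·0.046656 = 0.0298598
  f_3 = 0.69·(1−0.69)^3 = 0.69·0.029791 = 0.0205558
Weight by the priors:
  w_1·f_1 = 0.18 × 0.060001 = 0.0108002
  w_2·f_2 = 0.42 × 0.0298598 = 0.0125411
  w_3·f_3 = 0.40 × 0.0205558 = 0.00822232
Normaliser: 0.0108002 + 0.0125411 + 0.00822232 = 0.0315636
So the posterior for Population 3 is 0.00822232 / 0.0315636 ≈ 0.260.

0.260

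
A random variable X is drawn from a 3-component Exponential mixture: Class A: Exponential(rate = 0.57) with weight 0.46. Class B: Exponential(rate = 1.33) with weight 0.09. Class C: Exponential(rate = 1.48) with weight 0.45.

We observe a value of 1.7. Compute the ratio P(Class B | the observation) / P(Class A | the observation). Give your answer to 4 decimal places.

Only the two components matter; the odds are (P(Z=i) f_i(x)) / (P(Z=j) f_j(x)).
Evaluate each component's likelihood at the observed value:
  L_A = 0.216294
  L_B = 0.138647
  L_C = 0.119557
Odds = (0.09/0.46) × (0.138647/0.216294) = 0.195652 × 0.641015 ≈ 0.1254

0.1254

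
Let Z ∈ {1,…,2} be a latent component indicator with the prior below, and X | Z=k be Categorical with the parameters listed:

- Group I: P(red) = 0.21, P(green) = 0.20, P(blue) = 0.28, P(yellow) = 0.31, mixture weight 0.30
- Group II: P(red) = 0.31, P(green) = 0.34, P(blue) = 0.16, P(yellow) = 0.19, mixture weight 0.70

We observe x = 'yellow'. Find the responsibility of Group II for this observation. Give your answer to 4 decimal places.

0.5885

Posterior ∝ prior × likelihood, so P(k | x) ∝ π_k f_k(x); normalise over all components.
Component likelihoods at x = 'yellow':
  p_I = P(yellow | comp) = 0.31
  p_II = P(yellow | comp) = 0.19
Multiply by the mixture weights:
  π_I·p_I = 0.30 × 0.31 = 0.093
  π_II·p_II = 0.70 × 0.19 = 0.133
Sum: 0.093 + 0.133 = 0.226
So the posterior for Group II is 0.133 / 0.226 ≈ 0.5885.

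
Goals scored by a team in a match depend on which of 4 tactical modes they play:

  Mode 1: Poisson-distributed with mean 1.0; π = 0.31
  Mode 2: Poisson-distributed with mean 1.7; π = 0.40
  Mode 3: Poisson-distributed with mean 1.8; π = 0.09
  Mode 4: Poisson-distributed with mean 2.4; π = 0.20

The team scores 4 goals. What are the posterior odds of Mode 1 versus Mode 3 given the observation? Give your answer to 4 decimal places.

0.7302

Since P(k|x) ∝ π_k f_k(x), the posterior odds are π_i f_i(x) / (π_j f_j(x)).
Component likelihoods at x = 4 goals:
  f_1 = 0.0153283
  f_2 = 0.0635746
  f_3 = 0.0723017
  f_4 = 0.125408
Posterior odds = (π_1·f_1) / (π_3·f_3) = (0.31·0.0153283) / (0.09·0.0723017) = 0.00475178 / 0.00650716 ≈ 0.7302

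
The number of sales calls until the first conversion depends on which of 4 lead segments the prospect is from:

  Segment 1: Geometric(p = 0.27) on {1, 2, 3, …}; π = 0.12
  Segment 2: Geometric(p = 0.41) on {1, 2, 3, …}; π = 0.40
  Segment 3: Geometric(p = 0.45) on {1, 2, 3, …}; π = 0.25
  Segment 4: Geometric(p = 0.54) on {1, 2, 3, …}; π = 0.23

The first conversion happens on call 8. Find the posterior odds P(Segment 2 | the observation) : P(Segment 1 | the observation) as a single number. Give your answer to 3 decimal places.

1.140

The posterior odds equal the prior odds times the likelihood ratio: (w_i/w_j)·(f_i(x)/f_j(x)).
Geometric probabilities:
  L_1 = 0.029828
  L_2 = 0.0102035
  L_3 = 0.00685096
  L_4 = 0.00235342
Posterior odds = (w_2·L_2) / (w_1·L_1) = (0.40·0.0102035) / (0.12·0.029828) = 0.00408139 / 0.00357936 ≈ 1.140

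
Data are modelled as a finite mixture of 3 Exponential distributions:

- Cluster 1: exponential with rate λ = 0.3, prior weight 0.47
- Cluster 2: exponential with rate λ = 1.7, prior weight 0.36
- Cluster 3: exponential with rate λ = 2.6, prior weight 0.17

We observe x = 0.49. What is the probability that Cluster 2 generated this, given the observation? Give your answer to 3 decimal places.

The responsibility of component k is w_k f_k(x) divided by Σ_j w_j f_j(x).
Component likelihoods at x = 0.49:
  L_1 = 0.3·e^(−0.3·0.49) = 0.3·e^(−0.1470) = 0.258988
  L_2 = 1.7·e^(−1.7·0.49) = 1.7·e^(−0.8330) = 0.739063
  L_3 = 2.6·e^(−2.6·0.49) = 2.6·e^(−1.2740) = 0.727247
Unnormalised posteriors:
  w_1·L_1 = 0.47 × 0.258988 = 0.121724
  w_2·L_2 = 0.36 × 0.739063 = 0.266063
  w_3·L_3 = 0.17 × 0.727247 = 0.123632
Normaliser: 0.121724 + 0.266063 + 0.123632 = 0.511419
P(Cluster 2 | the observation) ≈ 0.520

0.520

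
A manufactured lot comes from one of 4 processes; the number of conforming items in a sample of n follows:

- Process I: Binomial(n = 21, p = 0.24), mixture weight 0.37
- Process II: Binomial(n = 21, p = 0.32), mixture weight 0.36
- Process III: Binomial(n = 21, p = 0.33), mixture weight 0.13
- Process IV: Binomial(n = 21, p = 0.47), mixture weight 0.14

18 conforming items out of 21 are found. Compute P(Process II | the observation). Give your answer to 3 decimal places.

Posterior ∝ prior × likelihood, so P(k | x) ∝ P(Z=k) f_k(x); normalise over all components.
Evaluate each component's likelihood at the observed value:
  L_I = 4.07469e-09
  L_II = 5.177e-07
  L_III = 8.61642e-07
  L_IV = 0.000247994
Multiply by the mixture weights:
  P(Z=I)·L_I = 0.37 × 4.07469e-09 = 1.50764e-09
  P(Z=II)·L_II = 0.36 × 5.177e-07 = 1.86372e-07
  P(Z=III)·L_III = 0.13 × 8.61642e-07 = 1.12013e-07
  P(Z=IV)·L_IV = 0.14 × 0.000247994 = 3.47191e-05
Evidence: 1.50764e-09 + 1.86372e-07 + 1.12013e-07 + 3.47191e-05 = 3.5019e-05
P(Process II | the observation) = 1.86372e-07 / 3.5019e-05 ≈ 0.005

0.005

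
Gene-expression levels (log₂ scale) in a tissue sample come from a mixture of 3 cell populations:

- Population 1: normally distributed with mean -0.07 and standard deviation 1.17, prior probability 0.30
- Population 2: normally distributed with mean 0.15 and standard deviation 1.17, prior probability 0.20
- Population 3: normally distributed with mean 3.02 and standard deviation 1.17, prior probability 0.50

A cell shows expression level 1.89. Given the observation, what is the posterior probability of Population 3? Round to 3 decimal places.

P(component k | x) = π_k·f_k(x) / marginal(x), where marginal(x) = Σ_j π_j·f_j(x).
Component likelihoods at x = 1.89:
  f_1 = (1/(1.17·√(2π)))·exp(−(1.89−-0.07)²/(2·1.17²)) = 0.340976·exp(-1.40317) = 0.0838176
  f_2 = (1/(1.17·√(2π)))·exp(−(1.89−0.15)²/(2·1.17²)) = 0.340976·exp(-1.10585) = 0.112839
  f_3 = (1/(1.17·√(2π)))·exp(−(1.89−3.02)²/(2·1.17²)) = 0.340976·exp(-0.46640) = 0.21388
Prior × likelihood for each component:
  π_1·f_1 = 0.30 × 0.0838176 = 0.0251453
  π_2·f_2 = 0.20 × 0.112839 = 0.0225678
  π_3·f_3 = 0.50 × 0.21388 = 0.10694
Evidence: 0.0251453 + 0.0225678 + 0.10694 = 0.154653
P(Population 3 | x) ≈ 0.691

0.691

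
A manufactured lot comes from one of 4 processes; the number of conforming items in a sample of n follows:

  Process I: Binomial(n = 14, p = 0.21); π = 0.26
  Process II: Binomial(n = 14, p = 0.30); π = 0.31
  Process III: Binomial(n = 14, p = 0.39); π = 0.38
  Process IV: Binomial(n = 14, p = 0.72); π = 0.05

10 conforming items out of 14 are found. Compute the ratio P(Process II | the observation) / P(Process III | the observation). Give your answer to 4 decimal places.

0.1026

Since P(k|x) ∝ π_k f_k(x), the posterior odds are π_i f_i(x) / (π_j f_j(x)).
Evaluate each component's likelihood at the observed value:
  L_I = 6.50332e-05
  L_II = 0.00141918
  L_III = 0.0112823
  L_IV = 0.230352
Posterior odds = (π_II·L_II) / (π_III·L_III) = (0.31·0.00141918) / (0.38·0.0112823) = 0.000439947 / 0.00428729 ≈ 0.1026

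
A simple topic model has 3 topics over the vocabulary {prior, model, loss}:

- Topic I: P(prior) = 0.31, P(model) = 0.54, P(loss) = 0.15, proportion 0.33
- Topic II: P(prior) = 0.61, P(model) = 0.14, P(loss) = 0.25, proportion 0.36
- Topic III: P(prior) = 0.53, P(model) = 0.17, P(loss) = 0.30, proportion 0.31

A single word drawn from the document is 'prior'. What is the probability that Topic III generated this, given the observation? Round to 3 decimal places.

0.338

By Bayes' theorem, P(k | x) = w_k f_k(x) / Σ_j w_j f_j(x).
Component likelihoods at x = 'prior':
  f_I = 0.31
  f_II = 0.61
  f_III = 0.53
Unnormalised posteriors:
  w_I·f_I = 0.33 × 0.31 = 0.1023
  w_II·f_II = 0.36 × 0.61 = 0.2196
  w_III·f_III = 0.31 × 0.53 = 0.1643
Marginal: 0.1023 + 0.2196 + 0.1643 = 0.4862
P(Topic III | data) ≈ 0.338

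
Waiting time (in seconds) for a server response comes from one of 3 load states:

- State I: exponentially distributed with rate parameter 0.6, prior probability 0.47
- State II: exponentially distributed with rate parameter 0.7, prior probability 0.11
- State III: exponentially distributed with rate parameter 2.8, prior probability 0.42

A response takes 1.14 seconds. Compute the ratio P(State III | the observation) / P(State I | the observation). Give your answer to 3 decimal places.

0.340

Since P(k|x) ∝ P(Z=k) f_k(x), the posterior odds are P(Z=i) f_i(x) / (P(Z=j) f_j(x)).
Evaluate each component's likelihood at the observed value:
  L_I = 0.6·e^(−0.6·1.14) = 0.6·e^(−0.6840) = 0.302757
  L_II = 0.7·e^(−0.7·1.14) = 0.7·e^(−0.7980) = 0.31516
  L_III = 2.8·e^(−2.8·1.14) = 2.8·e^(−3.1920) = 0.115051
Odds = (0.42/0.47) × (0.115051/0.302757) = 0.893617 × 0.380011 ≈ 0.340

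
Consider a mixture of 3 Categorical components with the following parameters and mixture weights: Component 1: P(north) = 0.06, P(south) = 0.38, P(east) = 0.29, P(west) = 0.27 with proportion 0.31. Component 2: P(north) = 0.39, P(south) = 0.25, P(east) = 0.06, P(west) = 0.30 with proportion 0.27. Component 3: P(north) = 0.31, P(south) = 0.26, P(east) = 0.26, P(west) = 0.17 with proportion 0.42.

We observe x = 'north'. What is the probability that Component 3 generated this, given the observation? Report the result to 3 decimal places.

0.512

P(component k | x) = π_k·f_k(x) / marginal(x), where marginal(x) = Σ_j π_j·f_j(x).
Categorical probabilities:
  p_1 = P(north | comp) = 0.06
  p_2 = P(north | comp) = 0.39
  p_3 = P(north | comp) = 0.31
Prior × likelihood for each component:
  π_1·p_1 = 0.31 × 0.06 = 0.0186
  π_2·p_2 = 0.27 × 0.39 = 0.1053
  π_3·p_3 = 0.42 × 0.31 = 0.1302
Evidence: 0.0186 + 0.1053 + 0.1302 = 0.2541
So the posterior for Component 3 is 0.1302 / 0.2541 ≈ 0.512.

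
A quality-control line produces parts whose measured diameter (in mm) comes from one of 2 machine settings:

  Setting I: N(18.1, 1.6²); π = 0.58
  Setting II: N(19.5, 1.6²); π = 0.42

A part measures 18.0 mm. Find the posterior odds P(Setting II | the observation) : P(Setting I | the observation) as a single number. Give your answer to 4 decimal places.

0.4675

Only the two components matter; the odds are (w_i f_i(x)) / (w_j f_j(x)).
Component likelihoods at x = 18.0 mm:
  L_I = 0.248852
  L_II = 0.160671
0.0674819 / 0.144334 ≈ 0.4675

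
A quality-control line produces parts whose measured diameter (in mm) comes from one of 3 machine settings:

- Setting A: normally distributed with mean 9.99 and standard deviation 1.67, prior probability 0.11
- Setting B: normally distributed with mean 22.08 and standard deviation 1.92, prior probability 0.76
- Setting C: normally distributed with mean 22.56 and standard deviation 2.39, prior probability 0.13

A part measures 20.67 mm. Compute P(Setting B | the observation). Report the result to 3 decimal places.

0.884

Apply Bayes' rule: the posterior for each component is proportional to its prior times its likelihood at x.
Evaluate each component's likelihood at the observed value:
  p_A = (1/(1.67·√(2π)))·exp(−(20.67−9.99)²/(2·1.67²)) = 0.238888·exp(-20.44935) = 3.14161e-10
  p_B = (1/(1.92·√(2π)))·exp(−(20.67−22.08)²/(2·1.92²)) = 0.207782·exp(-0.26965) = 0.158672
  p_C = (1/(2.39·√(2π)))·exp(−(20.67−22.56)²/(2·2.39²)) = 0.166921·exp(-0.31268) = 0.122101
Multiply by the mixture weights:
  π_A·p_A = 0.11 × 3.14161e-10 = 3.45577e-11
  π_B·p_B = 0.76 × 0.158672 = 0.120591
  π_C·p_C = 0.13 × 0.122101 = 0.0158731
Evidence: 3.45577e-11 + 0.120591 + 0.0158731 = 0.136464
P(Setting B | data) ≈ 0.884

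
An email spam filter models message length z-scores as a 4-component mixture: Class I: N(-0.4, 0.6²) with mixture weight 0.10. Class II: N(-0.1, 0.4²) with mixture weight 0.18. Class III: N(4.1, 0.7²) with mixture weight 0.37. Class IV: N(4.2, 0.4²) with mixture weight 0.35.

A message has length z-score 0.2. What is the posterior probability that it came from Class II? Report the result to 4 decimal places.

0.7707

Apply Bayes' rule: the posterior for each component is proportional to its prior times its likelihood at x.
Evaluate each component's likelihood at the observed value:
  p_I = 0.403285
  p_II = 0.752844
  p_III = 1.03606e-07
  p_IV = 1.92365e-22
Unnormalised posteriors:
  π_I·p_I = 0.10 × 0.403285 = 0.0403285
  π_II·p_II = 0.18 × 0.752844 = 0.135512
  π_III·p_III = 0.37 × 1.03606e-07 = 3.83342e-08
  π_IV·p_IV = 0.35 × 1.92365e-22 = 6.73277e-23
Evidence: 0.0403285 + 0.135512 + 3.83342e-08 + 6.73277e-23 = 0.17584
So the posterior for Class II is 0.135512 / 0.17584 ≈ 0.7707.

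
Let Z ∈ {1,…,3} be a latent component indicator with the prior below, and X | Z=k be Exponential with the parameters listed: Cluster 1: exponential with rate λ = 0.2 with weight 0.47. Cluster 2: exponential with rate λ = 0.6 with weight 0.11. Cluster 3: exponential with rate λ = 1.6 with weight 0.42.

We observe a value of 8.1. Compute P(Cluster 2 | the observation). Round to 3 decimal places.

Apply Bayes' rule: the posterior for each component is proportional to its prior times its likelihood at x.
Component likelihoods at x = 8.1:
  L_1 = 0.0395797
  L_2 = 0.00465029
  L_3 = 3.76412e-06
Prior × likelihood for each component:
  π_1·L_1 = 0.47 × 0.0395797 = 0.0186025
  π_2·L_2 = 0.11 × 0.00465029 = 0.000511532
  π_3·L_3 = 0.42 × 3.76412e-06 = 1.58093e-06
Sum: 0.0186025 + 0.000511532 + 1.58093e-06 = 0.0191156
P(Cluster 2 | data) ≈ 0.027

0.027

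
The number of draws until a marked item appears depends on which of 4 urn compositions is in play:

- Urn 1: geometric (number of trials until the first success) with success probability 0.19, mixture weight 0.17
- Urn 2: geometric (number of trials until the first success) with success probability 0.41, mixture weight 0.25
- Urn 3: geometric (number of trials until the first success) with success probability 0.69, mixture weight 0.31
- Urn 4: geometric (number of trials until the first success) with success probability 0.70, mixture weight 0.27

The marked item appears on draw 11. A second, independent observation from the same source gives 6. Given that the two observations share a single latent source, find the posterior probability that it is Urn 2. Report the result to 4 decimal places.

0.0557

Posterior ∝ prior × likelihood, so P(k | x) ∝ P(Z=k) f_k(x); normalise over all components.
Since both observations come from the same component, the likelihood for component k is f_k(x₁)·f_k(x₂).
  p_1 = [0.0230996] × [0.0662489] = 0.00153032
  p_2 = [0.00209558] × [0.0293119] = 6.14254e-05
  p_3 = [5.65544e-06] × [0.00197541] = 1.11718e-08
  p_4 = [4.13343e-06] × [0.001701] = 7.03096e-09
Unnormalised posteriors:
  P(Z=1)·p_1 = 0.17 × 0.00153032 = 0.000260155
  P(Z=2)·p_2 = 0.25 × 6.14254e-05 = 1.53563e-05
  P(Z=3)·p_3 = 0.31 × 1.11718e-08 = 3.46326e-09
  P(Z=4)·p_4 = 0.27 × 7.03096e-09 = 1.89836e-09
Normaliser: 0.000260155 + 1.53563e-05 + 3.46326e-09 + 1.89836e-09 = 0.000275516
So the posterior for Urn 2 is 1.53563e-05 / 0.000275516 ≈ 0.0557.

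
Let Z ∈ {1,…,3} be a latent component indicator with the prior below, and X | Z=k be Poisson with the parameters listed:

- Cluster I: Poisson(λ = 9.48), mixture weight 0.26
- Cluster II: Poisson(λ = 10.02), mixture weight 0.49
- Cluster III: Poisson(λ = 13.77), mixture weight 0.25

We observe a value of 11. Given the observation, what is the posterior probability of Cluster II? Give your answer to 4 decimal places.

P(component k | x) = π_k·f_k(x) / marginal(x), where marginal(x) = Σ_j π_j·f_j(x).
Component likelihoods at x = 11:
  p_I = 0.106322
  p_II = 0.113962
  p_III = 0.0884876
Unnormalised posteriors:
  π_I·p_I = 0.26 × 0.106322 = 0.0276438
  π_II·p_II = 0.49 × 0.113962 = 0.0558412
  π_III·p_III = 0.25 × 0.0884876 = 0.0221219
Sum: 0.0276438 + 0.0558412 + 0.0221219 = 0.105607
P(Cluster II | x) = 0.0558412 / 0.105607 ≈ 0.5288

0.5288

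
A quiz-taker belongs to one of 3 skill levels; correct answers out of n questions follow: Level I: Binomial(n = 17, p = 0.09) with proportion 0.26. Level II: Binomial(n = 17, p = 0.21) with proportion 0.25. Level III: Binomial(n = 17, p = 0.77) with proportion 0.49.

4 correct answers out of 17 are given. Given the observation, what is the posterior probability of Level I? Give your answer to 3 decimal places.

0.181

By Bayes' theorem, P(k | x) = P(Z=k) f_k(x) / Σ_j P(Z=j) f_j(x).
Evaluate each component's likelihood at the observed value:
  L_I = C(17,4)·0.09^4·0.91^13 = 2380·6.561e-05·0.293453 = 0.0458232
  L_II = C(17,4)·0.21^4·0.79^13 = 2380·0.00194481·0.0466823 = 0.216076
  L_III = C(17,4)·0.77^4·0.23^13 = 2380·0.35153·5.04036e-09 = 4.21698e-06
Unnormalised posteriors:
  P(Z=I)·L_I = 0.26 × 0.0458232 = 0.011914
  P(Z=II)·L_II = 0.25 × 0.216076 = 0.054019
  P(Z=III)·L_III = 0.49 × 4.21698e-06 = 2.06632e-06
Normaliser: 0.011914 + 0.054019 + 2.06632e-06 = 0.0659351
P(Level I | data) = 0.011914 / 0.0659351 ≈ 0.181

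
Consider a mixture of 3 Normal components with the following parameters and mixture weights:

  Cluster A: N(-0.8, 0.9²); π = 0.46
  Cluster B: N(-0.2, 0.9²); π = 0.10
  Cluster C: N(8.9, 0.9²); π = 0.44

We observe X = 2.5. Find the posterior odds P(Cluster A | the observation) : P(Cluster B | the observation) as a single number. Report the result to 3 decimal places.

Since P(k|x) ∝ w_k f_k(x), the posterior odds are w_i f_i(x) / (w_j f_j(x)).
Normal densities:
  L_A = 0.000533634
  L_B = 0.00492428
  L_C = 4.63433e-12
Odds = (0.46/0.10) × (0.000533634/0.00492428) = 4.6 × 0.108368 ≈ 0.498

0.498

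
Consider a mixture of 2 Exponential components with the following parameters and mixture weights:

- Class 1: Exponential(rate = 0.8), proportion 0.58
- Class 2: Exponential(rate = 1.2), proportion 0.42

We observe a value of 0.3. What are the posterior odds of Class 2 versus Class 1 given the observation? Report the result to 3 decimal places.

0.963

Only the two components matter; the odds are (P(Z=i) f_i(x)) / (P(Z=j) f_j(x)).
Exponential densities:
  L_1 = 0.8·e^(−0.8·0.3) = 0.8·e^(−0.2400) = 0.629302
  L_2 = 1.2·e^(−1.2·0.3) = 1.2·e^(−0.3600) = 0.837212
Posterior odds = (P(Z=2)·L_2) / (P(Z=1)·L_1) = (0.42·0.837212) / (0.58·0.629302) = 0.351629 / 0.364995 ≈ 0.963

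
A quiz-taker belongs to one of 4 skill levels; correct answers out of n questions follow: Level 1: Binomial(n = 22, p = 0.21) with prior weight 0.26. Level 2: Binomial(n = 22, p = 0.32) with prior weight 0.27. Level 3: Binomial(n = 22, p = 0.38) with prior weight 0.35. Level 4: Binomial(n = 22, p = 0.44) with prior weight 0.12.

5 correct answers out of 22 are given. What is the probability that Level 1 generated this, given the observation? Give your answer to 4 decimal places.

The responsibility of component k is π_k f_k(x) divided by Σ_j π_j f_j(x).
Evaluate each component's likelihood at the observed value:
  L_1 = C(22,5)·0.21^5·0.79^17 = 26334·0.00040841·0.0181828 = 0.195557
  L_2 = C(22,5)·0.32^5·0.68^17 = 26334·0.00335544·0.00142119 = 0.125579
  L_3 = C(22,5)·0.38^5·0.62^17 = 26334·0.00792352·0.000295569 = 0.0616728
  L_4 = C(22,5)·0.44^5·0.56^17 = 26334·0.0164916·5.23837e-05 = 0.0227498
Weight by the priors:
  π_1·L_1 = 0.26 × 0.195557 = 0.0508449
  π_2·L_2 = 0.27 × 0.125579 = 0.0339064
  π_3·L_3 = 0.35 × 0.0616728 = 0.0215855
  π_4·L_4 = 0.12 × 0.0227498 = 0.00272997
Evidence: 0.0508449 + 0.0339064 + 0.0215855 + 0.00272997 = 0.109067
Responsibility of Level 1: 0.0508449 / 0.109067 ≈ 0.4662

0.4662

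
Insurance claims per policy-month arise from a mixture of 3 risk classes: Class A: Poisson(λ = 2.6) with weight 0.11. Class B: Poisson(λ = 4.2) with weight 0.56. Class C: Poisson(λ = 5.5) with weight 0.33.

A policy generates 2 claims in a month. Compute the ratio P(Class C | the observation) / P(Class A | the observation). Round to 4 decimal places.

Since P(k|x) ∝ P(Z=k) f_k(x), the posterior odds are P(Z=i) f_i(x) / (P(Z=j) f_j(x)).
Poisson probabilities:
  L_A = e^(−2.6)·2.6^2/2! = 0.251045
  L_B = e^(−4.2)·4.2^2/2! = 0.132261
  L_C = e^(−5.5)·5.5^2/2! = 0.0618124
Odds = (0.33/0.11) × (0.0618124/0.251045) = 3 × 0.246221 ≈ 0.7387

0.7387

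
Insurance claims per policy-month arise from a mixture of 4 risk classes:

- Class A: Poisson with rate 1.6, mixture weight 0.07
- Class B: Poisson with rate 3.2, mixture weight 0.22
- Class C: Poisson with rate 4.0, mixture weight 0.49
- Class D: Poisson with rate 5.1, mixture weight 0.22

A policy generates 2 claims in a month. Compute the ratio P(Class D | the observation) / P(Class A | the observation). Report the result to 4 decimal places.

0.9643

Posterior odds = (P(Z=i) f_i(x)) / (P(Z=j) f_j(x)); the normalising sum cancels.
Evaluate each component's likelihood at the observed value:
  L_A = e^(−1.6)·1.6^2/2! = 0.258428
  L_B = e^(−3.2)·3.2^2/2! = 0.208702
  L_C = e^(−4.0)·4.0^2/2! = 0.146525
  L_D = e^(−5.1)·5.1^2/2! = 0.0792882
0.0174434 / 0.0180899 ≈ 0.9643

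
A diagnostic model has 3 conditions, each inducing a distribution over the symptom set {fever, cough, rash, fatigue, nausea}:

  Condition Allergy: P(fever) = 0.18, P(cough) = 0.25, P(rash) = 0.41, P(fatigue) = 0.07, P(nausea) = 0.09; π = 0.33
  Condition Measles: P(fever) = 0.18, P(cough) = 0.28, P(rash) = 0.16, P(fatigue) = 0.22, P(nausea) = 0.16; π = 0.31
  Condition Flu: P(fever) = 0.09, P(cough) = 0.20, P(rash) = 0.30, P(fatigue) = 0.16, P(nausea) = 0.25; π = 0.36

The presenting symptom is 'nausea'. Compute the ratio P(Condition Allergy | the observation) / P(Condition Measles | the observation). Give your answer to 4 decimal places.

Posterior odds = (P(Z=i) f_i(x)) / (P(Z=j) f_j(x)); the normalising sum cancels.
Evaluate each component's likelihood at the observed value:
  p_Allergy = P(nausea | comp) = 0.09
  p_Measles = P(nausea | comp) = 0.16
  p_Flu = P(nausea | comp) = 0.25
0.0297 / 0.0496 ≈ 0.5988

0.5988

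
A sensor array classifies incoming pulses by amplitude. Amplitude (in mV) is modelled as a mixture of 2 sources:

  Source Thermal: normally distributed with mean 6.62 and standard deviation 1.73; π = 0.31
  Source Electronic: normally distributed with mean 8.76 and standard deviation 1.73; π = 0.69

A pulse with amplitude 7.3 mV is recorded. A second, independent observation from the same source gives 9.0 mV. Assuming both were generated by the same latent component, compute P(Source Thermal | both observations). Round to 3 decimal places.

0.189

The responsibility of component k is π_k f_k(x) divided by Σ_j π_j f_j(x).
Since both observations come from the same component, the likelihood for component k is f_k(x₁)·f_k(x₂).
  f_Thermal = [0.213459] × [0.0895135] = 0.0191075
  f_Electronic = [0.161513] × [0.228394] = 0.0368886
Weight by the priors:
  π_Thermal·f_Thermal = 0.31 × 0.0191075 = 0.00592332
  π_Electronic·f_Electronic = 0.69 × 0.0368886 = 0.0254531
Sum: 0.00592332 + 0.0254531 = 0.0313765
So the posterior for Source Thermal is 0.00592332 / 0.0313765 ≈ 0.189.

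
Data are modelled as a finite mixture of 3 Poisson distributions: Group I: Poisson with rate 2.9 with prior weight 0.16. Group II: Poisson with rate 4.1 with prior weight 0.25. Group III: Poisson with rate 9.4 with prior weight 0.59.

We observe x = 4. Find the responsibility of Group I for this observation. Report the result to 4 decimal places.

0.2864

The responsibility of component k is P(Z=k) f_k(x) divided by Σ_j P(Z=j) f_j(x).
Component likelihoods at x = 4:
  L_I = 0.162154
  L_II = 0.195127
  L_III = 0.0269111
Unnormalised posteriors:
  P(Z=I)·L_I = 0.16 × 0.162154 = 0.0259446
  P(Z=II)·L_II = 0.25 × 0.195127 = 0.0487817
  P(Z=III)·L_III = 0.59 × 0.0269111 = 0.0158776
Normaliser: 0.0259446 + 0.0487817 + 0.0158776 = 0.0906038
P(Group I | x) = 0.0259446 / 0.0906038 ≈ 0.2864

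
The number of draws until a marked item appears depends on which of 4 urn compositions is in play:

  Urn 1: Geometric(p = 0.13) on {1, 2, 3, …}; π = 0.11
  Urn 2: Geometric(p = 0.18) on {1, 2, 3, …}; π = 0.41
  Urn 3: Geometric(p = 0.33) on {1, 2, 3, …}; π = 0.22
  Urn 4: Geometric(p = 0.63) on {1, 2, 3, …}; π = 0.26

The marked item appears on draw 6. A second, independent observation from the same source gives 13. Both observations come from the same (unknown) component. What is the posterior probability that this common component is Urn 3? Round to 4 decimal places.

0.0404

By Bayes' theorem, P(k | x) = P(Z=k) f_k(x) / Σ_j P(Z=j) f_j(x).
Since both observations come from the same component, the likelihood for component k is f_k(x₁)·f_k(x₂).
  f_1 = [0.13·(1−0.13)^5 = 0.13·0.498421 = 0.0647947] × [0.0244441] = 0.00158385
  f_2 = [0.18·(1−0.18)^5 = 0.18·0.37074 = 0.0667332] × [0.0166356] = 0.00111015
  f_3 = [0.33·(1−0.33)^5 = 0.33·0.135013 = 0.0445541] × [0.0027003] = 0.000120309
  f_4 = [0.63·(1−0.63)^5 = 0.63·0.0069344 = 0.00436867] × [4.14726e-06] = 1.8118e-08
Prior × likelihood for each component:
  P(Z=1)·f_1 = 0.11 × 0.00158385 = 0.000174223
  P(Z=2)·f_2 = 0.41 × 0.00111015 = 0.00045516
  P(Z=3)·f_3 = 0.22 × 0.000120309 = 2.64681e-05
  P(Z=4)·f_4 = 0.26 × 1.8118e-08 = 4.71068e-09
Denominator: 0.000174223 + 0.00045516 + 2.64681e-05 + 4.71068e-09 = 0.000655857
P(Urn 3 | x₁, x₂) = 2.64681e-05 / 0.000655857 ≈ 0.0404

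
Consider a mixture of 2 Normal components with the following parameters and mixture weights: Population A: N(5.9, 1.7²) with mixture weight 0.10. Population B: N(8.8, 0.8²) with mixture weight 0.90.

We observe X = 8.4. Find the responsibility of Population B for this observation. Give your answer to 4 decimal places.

0.9803

The responsibility of component k is π_k f_k(x) divided by Σ_j π_j f_j(x).
Normal densities:
  f_A = 0.0795888
  f_B = 0.440082
Weight by the priors:
  π_A·f_A = 0.10 × 0.0795888 = 0.00795888
  π_B·f_B = 0.90 × 0.440082 = 0.396073
Evidence: 0.00795888 + 0.396073 = 0.404032
So the posterior for Population B is 0.396073 / 0.404032 ≈ 0.9803.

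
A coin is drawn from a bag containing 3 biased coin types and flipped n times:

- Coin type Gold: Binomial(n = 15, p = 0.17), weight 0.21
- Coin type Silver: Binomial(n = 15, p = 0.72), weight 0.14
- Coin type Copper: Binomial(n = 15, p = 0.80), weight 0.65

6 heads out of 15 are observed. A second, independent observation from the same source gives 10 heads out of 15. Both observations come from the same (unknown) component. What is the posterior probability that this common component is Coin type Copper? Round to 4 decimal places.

0.1839

P(component k | x) = π_k·f_k(x) / marginal(x), where marginal(x) = Σ_j π_j·f_j(x).
Since both observations come from the same component, the likelihood for component k is f_k(x₁)·f_k(x₂).
  p_Gold = [0.022584] × [2.38471e-05] = 5.38562e-07
  p_Silver = [0.00737601] × [0.193495] = 0.00142722
  p_Copper = [0.00067176] × [0.103182] = 6.93137e-05
Multiply by the mixture weights:
  π_Gold·p_Gold = 0.21 × 5.38562e-07 = 1.13098e-07
  π_Silver·p_Silver = 0.14 × 0.00142722 = 0.000199811
  π_Copper·p_Copper = 0.65 × 6.93137e-05 = 4.50539e-05
Denominator: 1.13098e-07 + 0.000199811 + 4.50539e-05 = 0.000244978
P(Coin type Copper | x₁, x₂) ≈ 0.1839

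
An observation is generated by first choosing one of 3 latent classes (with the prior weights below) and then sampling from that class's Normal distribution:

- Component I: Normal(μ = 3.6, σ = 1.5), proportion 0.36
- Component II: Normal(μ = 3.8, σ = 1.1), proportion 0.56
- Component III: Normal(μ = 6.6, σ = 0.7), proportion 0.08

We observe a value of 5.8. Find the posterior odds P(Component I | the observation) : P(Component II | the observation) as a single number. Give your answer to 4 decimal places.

Since P(k|x) ∝ π_k f_k(x), the posterior odds are π_i f_i(x) / (π_j f_j(x)).
Evaluate each component's likelihood at the observed value:
  p_I = 0.0907217
  p_II = 0.0694505
  p_III = 0.296614
Posterior odds = (π_I·p_I) / (π_II·p_II) = (0.36·0.0907217) / (0.56·0.0694505) = 0.0326598 / 0.0388923 ≈ 0.8398

0.8398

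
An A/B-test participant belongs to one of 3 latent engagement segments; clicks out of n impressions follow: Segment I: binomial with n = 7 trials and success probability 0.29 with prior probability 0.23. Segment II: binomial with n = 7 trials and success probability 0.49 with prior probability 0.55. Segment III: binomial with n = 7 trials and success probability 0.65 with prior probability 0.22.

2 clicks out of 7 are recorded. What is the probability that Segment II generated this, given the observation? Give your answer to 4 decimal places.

Apply Bayes' rule: the posterior for each component is proportional to its prior times its likelihood at x.
Evaluate each component's likelihood at the observed value:
  p_I = C(7,2)·0.29^2·0.71^5 = 21·0.0841·0.180423 = 0.318645
  p_II = C(7,2)·0.49^2·0.51^5 = 21·0.2401·0.0345025 = 0.173965
  p_III = C(7,2)·0.65^2·0.35^5 = 21·0.4225·0.00525219 = 0.0466
Weight by the priors:
  P(Z=I)·p_I = 0.23 × 0.318645 = 0.0732883
  P(Z=II)·p_II = 0.55 × 0.173965 = 0.0956808
  P(Z=III)·p_III = 0.22 × 0.0466 = 0.010252
Normaliser: 0.0732883 + 0.0956808 + 0.010252 = 0.179221
Responsibility of Segment II: 0.0956808 / 0.179221 ≈ 0.5339

0.5339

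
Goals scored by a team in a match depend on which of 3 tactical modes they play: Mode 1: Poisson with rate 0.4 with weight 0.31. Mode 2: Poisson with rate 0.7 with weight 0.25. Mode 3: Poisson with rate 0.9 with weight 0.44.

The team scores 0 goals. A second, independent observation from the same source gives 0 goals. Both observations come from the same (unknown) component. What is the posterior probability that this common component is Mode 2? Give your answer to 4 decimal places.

Posterior ∝ prior × likelihood, so P(k | x) ∝ w_k f_k(x); normalise over all components.
Since both observations come from the same component, the likelihood for component k is f_k(x₁)·f_k(x₂).
  p_1 = [0.67032] × [0.67032] = 0.449329
  p_2 = [0.496585] × [0.496585] = 0.246597
  p_3 = [0.40657] × [0.40657] = 0.165299
Multiply by the mixture weights:
  w_1·p_1 = 0.31 × 0.449329 = 0.139292
  w_2·p_2 = 0.25 × 0.246597 = 0.0616492
  w_3·p_3 = 0.44 × 0.165299 = 0.0727315
Sum: 0.139292 + 0.0616492 + 0.0727315 = 0.273673
Responsibility of Mode 2: 0.0616492 / 0.273673 ≈ 0.2253

0.2253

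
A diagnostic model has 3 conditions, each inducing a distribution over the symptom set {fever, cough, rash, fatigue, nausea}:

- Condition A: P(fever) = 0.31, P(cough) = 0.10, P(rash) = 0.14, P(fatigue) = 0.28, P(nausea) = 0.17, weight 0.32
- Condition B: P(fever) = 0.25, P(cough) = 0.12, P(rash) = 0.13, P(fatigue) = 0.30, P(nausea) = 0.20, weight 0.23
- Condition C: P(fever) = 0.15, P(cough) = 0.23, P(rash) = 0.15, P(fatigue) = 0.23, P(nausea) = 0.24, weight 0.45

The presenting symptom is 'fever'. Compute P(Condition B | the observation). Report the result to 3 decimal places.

Apply Bayes' rule: the posterior for each component is proportional to its prior times its likelihood at x.
Component likelihoods at x = 'fever':
  p_A = 0.31
  p_B = 0.25
  p_C = 0.15
Weight by the priors:
  w_A·p_A = 0.32 × 0.31 = 0.0992
  w_B·p_B = 0.23 × 0.25 = 0.0575
  w_C·p_C = 0.45 × 0.15 = 0.0675
Evidence: 0.0992 + 0.0575 + 0.0675 = 0.2242
P(Condition B | 'fever') = 0.0575 / 0.2242 ≈ 0.256

0.256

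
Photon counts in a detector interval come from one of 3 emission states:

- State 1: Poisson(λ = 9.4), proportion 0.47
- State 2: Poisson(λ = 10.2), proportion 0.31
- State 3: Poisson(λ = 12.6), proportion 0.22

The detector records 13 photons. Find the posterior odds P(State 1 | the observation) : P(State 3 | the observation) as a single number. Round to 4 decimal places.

1.1622

The posterior odds equal the prior odds times the likelihood ratio: (P(Z=i)/P(Z=j))·(f_i(x)/f_j(x)).
Component likelihoods at x = 13 photons:
  L_1 = e^(−9.4)·9.4^13/13! = 0.0594311
  L_2 = e^(−10.2)·10.2^13/13! = 0.0772179
  L_3 = e^(−12.6)·12.6^13/13! = 0.109251
Odds = (0.47/0.22) × (0.0594311/0.109251) = 2.13636 × 0.543986 ≈ 1.1622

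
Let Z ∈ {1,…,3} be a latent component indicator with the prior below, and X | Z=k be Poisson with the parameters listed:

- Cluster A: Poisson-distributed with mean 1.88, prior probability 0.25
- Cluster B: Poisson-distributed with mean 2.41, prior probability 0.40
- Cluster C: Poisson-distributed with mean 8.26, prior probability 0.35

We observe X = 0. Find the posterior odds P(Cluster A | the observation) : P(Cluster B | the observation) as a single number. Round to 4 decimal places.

1.0618

Since P(k|x) ∝ π_k f_k(x), the posterior odds are π_i f_i(x) / (π_j f_j(x)).
Poisson probabilities:
  L_A = 0.15259
  L_B = 0.0898153
  L_C = 0.000258659
Posterior odds = (π_A·L_A) / (π_B·L_B) = (0.25·0.15259) / (0.40·0.0898153) = 0.0381475 / 0.0359261 ≈ 1.0618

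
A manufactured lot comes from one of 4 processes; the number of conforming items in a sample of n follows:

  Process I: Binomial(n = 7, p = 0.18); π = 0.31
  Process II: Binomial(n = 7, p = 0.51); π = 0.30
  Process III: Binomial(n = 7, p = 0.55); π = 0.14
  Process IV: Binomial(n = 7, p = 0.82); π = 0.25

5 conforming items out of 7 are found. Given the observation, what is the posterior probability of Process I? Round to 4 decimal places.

0.0057

Apply Bayes' rule: the posterior for each component is proportional to its prior times its likelihood at x.
Binomial probabilities:
  f_I = C(7,5)·0.18^5·0.82^2 = 21·0.000188957·0.6724 = 0.00266815
  f_II = C(7,5)·0.51^5·0.49^2 = 21·0.0345025·0.2401 = 0.173965
  f_III = C(7,5)·0.55^5·0.45^2 = 21·0.0503284·0.2025 = 0.214022
  f_IV = C(7,5)·0.82^5·0.18^2 = 21·0.37074·0.0324 = 0.252251
Unnormalised posteriors:
  w_I·f_I = 0.31 × 0.00266815 = 0.000827125
  w_II·f_II = 0.30 × 0.173965 = 0.0521896
  w_III·f_III = 0.14 × 0.214022 = 0.029963
  w_IV·f_IV = 0.25 × 0.252251 = 0.0630628
Evidence: 0.000827125 + 0.0521896 + 0.029963 + 0.0630628 = 0.146043
So the posterior for Process I is 0.000827125 / 0.146043 ≈ 0.0057.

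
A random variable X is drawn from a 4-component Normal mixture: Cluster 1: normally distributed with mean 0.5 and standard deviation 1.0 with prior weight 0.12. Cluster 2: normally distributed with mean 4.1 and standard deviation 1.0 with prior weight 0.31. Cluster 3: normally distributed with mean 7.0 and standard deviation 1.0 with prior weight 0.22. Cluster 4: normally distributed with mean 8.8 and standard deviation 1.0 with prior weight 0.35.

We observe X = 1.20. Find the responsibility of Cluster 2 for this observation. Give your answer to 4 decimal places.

Apply Bayes' rule: the posterior for each component is proportional to its prior times its likelihood at x.
Normal densities:
  L_1 = 0.312254
  L_2 = 0.00595253
  L_3 = 1.97732e-08
  L_4 = 1.14416e-13
Unnormalised posteriors:
  P(Z=1)·L_1 = 0.12 × 0.312254 = 0.0374705
  P(Z=2)·L_2 = 0.31 × 0.00595253 = 0.00184529
  P(Z=3)·L_3 = 0.22 × 1.97732e-08 = 4.3501e-09
  P(Z=4)·L_4 = 0.35 × 1.14416e-13 = 4.00455e-14
Denominator: 0.0374705 + 0.00184529 + 4.3501e-09 + 4.00455e-14 = 0.0393158
So the posterior for Cluster 2 is 0.00184529 / 0.0393158 ≈ 0.0469.

0.0469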